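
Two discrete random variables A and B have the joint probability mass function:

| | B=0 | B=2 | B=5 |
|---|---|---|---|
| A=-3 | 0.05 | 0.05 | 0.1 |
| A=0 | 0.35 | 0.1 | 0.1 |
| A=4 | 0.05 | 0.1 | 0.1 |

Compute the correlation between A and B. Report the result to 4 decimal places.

0.0397

E[A] = 0.4,  E[B] = 2
E[AB] = 1
Cov(A,B) = E[AB] − E[A]E[B] = 1 − (0.4)(2) = 0.2
Var(A) = 5.64,  Var(B) = 4.5
ρ = 0.2 / √(5.64·4.5) ≈ 0.0397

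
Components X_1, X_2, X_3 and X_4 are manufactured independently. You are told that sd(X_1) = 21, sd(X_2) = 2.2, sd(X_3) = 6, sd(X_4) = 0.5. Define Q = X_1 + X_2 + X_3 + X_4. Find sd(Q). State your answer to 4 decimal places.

var(X_1) = 441, var(X_2) = 4.84, var(X_3) = 36, var(X_4) = 0.25
By independence, var(Q) = (1)²var(X_1) + (1)²var(X_2) + (1)²var(X_3) + (1)²var(X_4)
= (1)²·441 + (1)²·4.84 + (1)²·36 + (1)²·0.25 = 482.09
sd(Q) = √482.09 ≈ 21.9565

21.9565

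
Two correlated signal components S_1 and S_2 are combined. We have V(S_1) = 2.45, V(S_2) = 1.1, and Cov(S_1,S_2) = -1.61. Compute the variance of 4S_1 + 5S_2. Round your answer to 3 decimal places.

V(4S_1 + 5S_2) = (4)²·V(S_1) + (5)²·V(S_2) + 2·(4)·(5)·Cov(S_1,S_2)
= 16·2.45 + 25·1.1 + 40·-1.61 = 2.3

2.300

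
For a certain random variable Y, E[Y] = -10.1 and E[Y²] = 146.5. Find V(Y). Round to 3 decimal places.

V(Y) = 146.5 − (-10.1)² = 44.49

44.490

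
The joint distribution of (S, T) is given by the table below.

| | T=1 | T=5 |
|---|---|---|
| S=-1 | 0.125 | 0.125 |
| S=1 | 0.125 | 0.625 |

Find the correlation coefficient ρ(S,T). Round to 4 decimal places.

0.3333

E[S] = 0.5,  E[T] = 4
E[ST] = 2.5
Cov(S,T) = E[ST] − E[S]E[T] = 2.5 − (0.5)(4) = 0.5
Var(S) = 0.75,  Var(T) = 3
ρ = 0.5 / √(0.75·3) ≈ 0.3333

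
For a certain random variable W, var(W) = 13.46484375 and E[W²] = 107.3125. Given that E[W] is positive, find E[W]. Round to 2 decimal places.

9.69

(E[W])² = E[W²] − var(W) = 107.3125 − 13.46484375 = 93.84765625
E[W] = √93.84765625 = 9.6875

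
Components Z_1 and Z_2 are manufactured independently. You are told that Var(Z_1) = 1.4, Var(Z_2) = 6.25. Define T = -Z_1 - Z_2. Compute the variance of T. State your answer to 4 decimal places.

By independence, Var(T) = (-1)²Var(Z_1) + (-1)²Var(Z_2)
= (-1)²·1.4 + (-1)²·6.25 = 7.65

7.6500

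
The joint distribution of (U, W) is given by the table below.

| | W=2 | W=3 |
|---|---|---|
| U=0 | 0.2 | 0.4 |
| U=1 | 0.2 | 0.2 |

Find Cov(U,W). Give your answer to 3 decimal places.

E[U] = 0.4,  E[W] = 2.6
E[UW] = 1
Cov(U,W) = E[UW] − E[U]E[W] = 1 − (0.4)(2.6) = -0.04

-0.040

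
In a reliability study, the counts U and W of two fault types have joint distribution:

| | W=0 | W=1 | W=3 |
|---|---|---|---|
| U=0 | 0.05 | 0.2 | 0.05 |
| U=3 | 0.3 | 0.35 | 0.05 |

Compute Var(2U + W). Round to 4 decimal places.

E[U] = 2.1,  E[W] = 0.85,  E[UW] = 1.5
Var(U) = 6.3 − (2.1)² = 1.89;  Var(W) = 1.45 − (0.85)² = 0.7275
Cov(U,W) = 1.5 − (2.1)(0.85) = -0.285
Var(2U + W) = (2)²·1.89 + (1)²·0.7275 + 2·(2)·(1)·-0.285 = 7.1475

7.1475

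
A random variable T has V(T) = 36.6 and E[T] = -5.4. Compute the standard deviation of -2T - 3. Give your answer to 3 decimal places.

V(-2T - 3) = (-2)²·36.6 = 146.4
SD(-2T - 3) = √146.4 ≈ 12.100

12.100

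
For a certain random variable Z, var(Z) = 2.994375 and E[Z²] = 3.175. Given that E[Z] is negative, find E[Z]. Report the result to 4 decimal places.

(E[Z])² = E[Z²] − var(Z) = 3.175 − 2.994375 = 0.180625
E[Z] = −√0.180625 = -0.425

-0.4250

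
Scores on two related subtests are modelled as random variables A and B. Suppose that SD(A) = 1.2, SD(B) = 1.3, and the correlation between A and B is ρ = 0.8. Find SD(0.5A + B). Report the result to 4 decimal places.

var(A) = (1.2)² = 1.44;  var(B) = (1.3)² = 1.69
Cov(A,B) = ρ·SD(A)·SD(B) = 0.8·1.2·1.3 = 1.248
var(0.5A + B) = (0.5)²·var(A) + (1)²·var(B) + 2·(0.5)·(1)·Cov(A,B)
= 0.25·1.44 + 1·1.69 + 1·1.248 = 3.298
SD(0.5A + B) = √3.298 ≈ 1.8160

1.8160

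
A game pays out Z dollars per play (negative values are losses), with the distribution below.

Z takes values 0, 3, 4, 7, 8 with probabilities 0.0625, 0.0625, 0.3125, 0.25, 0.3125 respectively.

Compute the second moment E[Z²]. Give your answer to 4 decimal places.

37.8125

E[Z²] = (0)²(0.0625) + (3)²(0.0625) + (4)²(0.3125) + (7)²(0.25) + (8)²(0.3125) = 37.8125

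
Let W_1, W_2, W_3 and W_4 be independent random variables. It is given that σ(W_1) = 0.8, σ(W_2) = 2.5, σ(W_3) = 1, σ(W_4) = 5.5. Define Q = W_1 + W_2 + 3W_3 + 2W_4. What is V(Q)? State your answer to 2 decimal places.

136.89

V(W_1) = 0.64, V(W_2) = 6.25, V(W_3) = 1, V(W_4) = 30.25
By independence, V(Q) = (1)²V(W_1) + (1)²V(W_2) + (3)²V(W_3) + (2)²V(W_4)
= (1)²·0.64 + (1)²·6.25 + (3)²·1 + (2)²·30.25 = 136.89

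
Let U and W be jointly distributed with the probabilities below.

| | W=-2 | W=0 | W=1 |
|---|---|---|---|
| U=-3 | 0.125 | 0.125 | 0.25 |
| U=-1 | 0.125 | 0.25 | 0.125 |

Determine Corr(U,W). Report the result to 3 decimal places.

-0.107

E[U] = -2,  E[W] = -0.125
E[UW] = 0.125
Cov(U,W) = E[UW] − E[U]E[W] = 0.125 − (-2)(-0.125) = -0.125
V(U) = 1,  V(W) = 1.359375
ρ = -0.125 / √(1·1.359375) ≈ -0.107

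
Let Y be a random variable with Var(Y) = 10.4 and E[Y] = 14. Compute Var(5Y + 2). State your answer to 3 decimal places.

Var(5Y + 2) = (5)²·Var(Y) = 25·10.4 = 260

260.000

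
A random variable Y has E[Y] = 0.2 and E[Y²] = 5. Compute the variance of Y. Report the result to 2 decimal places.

4.96

Var(Y) = 5 − (0.2)² = 4.96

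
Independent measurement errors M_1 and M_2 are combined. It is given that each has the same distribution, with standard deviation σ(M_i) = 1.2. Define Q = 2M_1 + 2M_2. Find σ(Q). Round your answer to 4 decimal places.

3.3941

Var(M_i) = (1.2)² = 1.44
By independence, Var(Q) = (2)²Var(M_1) + (2)²Var(M_2)
= (2)²·1.44 + (2)²·1.44 = 11.52
σ(Q) = √11.52 ≈ 3.3941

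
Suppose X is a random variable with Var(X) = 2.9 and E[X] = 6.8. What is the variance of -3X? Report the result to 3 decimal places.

Var(-3X) = (-3)²·Var(X) = 9·2.9 = 26.1

26.100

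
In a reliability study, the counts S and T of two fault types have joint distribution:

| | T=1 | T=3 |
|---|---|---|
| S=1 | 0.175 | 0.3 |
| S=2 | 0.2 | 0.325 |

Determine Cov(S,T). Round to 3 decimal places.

E[S] = 1.525,  E[T] = 2.25
E[ST] = 3.425
Cov(S,T) = E[ST] − E[S]E[T] = 3.425 − (1.525)(2.25) = -0.00625

-0.006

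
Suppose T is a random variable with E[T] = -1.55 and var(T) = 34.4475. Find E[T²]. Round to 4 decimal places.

36.8500

E[T²] = var(T) + (E[T])² = 34.4475 + (-1.55)² = 36.85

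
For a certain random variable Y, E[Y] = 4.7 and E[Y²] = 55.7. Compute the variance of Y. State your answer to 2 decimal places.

Var(Y) = 55.7 − (4.7)² = 33.61

33.61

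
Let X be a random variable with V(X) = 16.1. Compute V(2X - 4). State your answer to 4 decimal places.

64.4000

V(2X - 4) = (2)²·V(X) = 4·16.1 = 64.4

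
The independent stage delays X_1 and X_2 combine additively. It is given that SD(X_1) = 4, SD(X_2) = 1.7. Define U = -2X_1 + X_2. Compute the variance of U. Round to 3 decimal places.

Var(X_1) = 16, Var(X_2) = 2.89
By independence, Var(U) = (-2)²Var(X_1) + (1)²Var(X_2)
= (-2)²·16 + (1)²·2.89 = 66.89

66.890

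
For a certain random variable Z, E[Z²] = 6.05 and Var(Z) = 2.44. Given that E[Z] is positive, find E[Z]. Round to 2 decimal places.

1.90

(E[Z])² = E[Z²] − Var(Z) = 6.05 − 2.44 = 3.61
E[Z] = √3.61 = 1.9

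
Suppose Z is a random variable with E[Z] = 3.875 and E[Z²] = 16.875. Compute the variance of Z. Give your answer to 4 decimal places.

Var(Z) = 16.875 − (3.875)² = 1.859375

1.8594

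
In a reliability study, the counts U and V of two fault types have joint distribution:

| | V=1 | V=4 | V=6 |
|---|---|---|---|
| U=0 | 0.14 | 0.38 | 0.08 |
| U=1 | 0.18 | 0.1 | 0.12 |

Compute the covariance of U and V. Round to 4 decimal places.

-0.0760

E[U] = 0.4,  E[V] = 3.44
E[UV] = 1.3
Cov(U,V) = E[UV] − E[U]E[V] = 1.3 − (0.4)(3.44) = -0.076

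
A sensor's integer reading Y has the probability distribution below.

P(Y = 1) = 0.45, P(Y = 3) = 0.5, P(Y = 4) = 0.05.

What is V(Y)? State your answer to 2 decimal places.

1.13

E[Y] = (1)(0.45) + (3)(0.5) + (4)(0.05) = 2.15
E[Y²] = (1)²(0.45) + (3)²(0.5) + (4)²(0.05) = 5.75
V(Y) = E[Y²] − (E[Y])² = 5.75 − (2.15)² = 1.1275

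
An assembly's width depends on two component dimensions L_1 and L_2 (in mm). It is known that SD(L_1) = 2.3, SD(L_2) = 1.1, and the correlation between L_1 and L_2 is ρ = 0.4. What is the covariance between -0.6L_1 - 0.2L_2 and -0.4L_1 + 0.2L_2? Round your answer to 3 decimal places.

1.181

V(L_1) = (2.3)² = 5.29;  V(L_2) = (1.1)² = 1.21
Cov(L_1,L_2) = ρ·SD(L_1)·SD(L_2) = 0.4·2.3·1.1 = 1.012
Cov(-0.6L_1 - 0.2L_2, -0.4L_1 + 0.2L_2) = (-0.6)(-0.4)V(L_1) + (-0.2)(0.2)V(L_2) + [(-0.6)(0.2) + (-0.2)(-0.4)]Cov(L_1,L_2)
= 0.24·5.29 + -0.04·1.21 + -0.04·1.012 = 1.18072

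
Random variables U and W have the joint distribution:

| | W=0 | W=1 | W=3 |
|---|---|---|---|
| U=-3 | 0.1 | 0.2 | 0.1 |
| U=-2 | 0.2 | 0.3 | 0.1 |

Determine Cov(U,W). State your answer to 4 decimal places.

E[U] = -2.4,  E[W] = 1.1
E[UW] = -2.7
Cov(U,W) = E[UW] − E[U]E[W] = -2.7 − (-2.4)(1.1) = -0.06

-0.0600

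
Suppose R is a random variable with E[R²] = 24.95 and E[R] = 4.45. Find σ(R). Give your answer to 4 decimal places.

2.2688

var(R) = 24.95 − (4.45)² = 5.1475
σ(R) = √5.1475 ≈ 2.2688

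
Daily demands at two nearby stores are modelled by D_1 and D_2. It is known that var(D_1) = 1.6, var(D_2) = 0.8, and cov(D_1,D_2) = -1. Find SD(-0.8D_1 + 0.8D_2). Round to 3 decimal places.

1.678

var(-0.8D_1 + 0.8D_2) = (-0.8)²·var(D_1) + (0.8)²·var(D_2) + 2·(-0.8)·(0.8)·cov(D_1,D_2)
= 0.64·1.6 + 0.64·0.8 + -1.28·-1 = 2.816
SD(-0.8D_1 + 0.8D_2) = √2.816 ≈ 1.678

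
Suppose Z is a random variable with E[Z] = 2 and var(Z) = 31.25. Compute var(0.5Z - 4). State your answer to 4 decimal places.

var(0.5Z - 4) = (0.5)²·var(Z) = 0.25·31.25 = 7.8125

7.8125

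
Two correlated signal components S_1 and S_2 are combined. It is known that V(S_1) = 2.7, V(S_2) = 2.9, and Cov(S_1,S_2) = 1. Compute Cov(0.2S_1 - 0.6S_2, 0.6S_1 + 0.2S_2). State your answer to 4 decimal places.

Cov(0.2S_1 - 0.6S_2, 0.6S_1 + 0.2S_2) = (0.2)(0.6)V(S_1) + (-0.6)(0.2)V(S_2) + [(0.2)(0.2) + (-0.6)(0.6)]Cov(S_1,S_2)
= 0.12·2.7 + -0.12·2.9 + -0.32·1 = -0.344

-0.3440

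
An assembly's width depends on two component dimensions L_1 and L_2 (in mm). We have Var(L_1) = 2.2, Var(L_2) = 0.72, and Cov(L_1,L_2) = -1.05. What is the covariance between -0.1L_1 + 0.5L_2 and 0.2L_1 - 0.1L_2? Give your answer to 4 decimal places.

Cov(-0.1L_1 + 0.5L_2, 0.2L_1 - 0.1L_2) = (-0.1)(0.2)Var(L_1) + (0.5)(-0.1)Var(L_2) + [(-0.1)(-0.1) + (0.5)(0.2)]Cov(L_1,L_2)
= -0.02·2.2 + -0.05·0.72 + 0.11·-1.05 = -0.1955

-0.1955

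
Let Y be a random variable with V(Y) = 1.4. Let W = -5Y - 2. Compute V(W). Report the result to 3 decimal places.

35.000

V(-5Y - 2) = (-5)²·V(Y) = 25·1.4 = 35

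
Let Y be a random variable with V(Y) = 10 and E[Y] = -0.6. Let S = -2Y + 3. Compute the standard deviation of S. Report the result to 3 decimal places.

6.325

V(-2Y + 3) = (-2)²·10 = 40
σ(S) = √40 ≈ 6.325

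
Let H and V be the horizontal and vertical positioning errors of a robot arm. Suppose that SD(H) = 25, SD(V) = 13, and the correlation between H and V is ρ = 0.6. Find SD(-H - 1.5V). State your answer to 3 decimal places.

Var(H) = (25)² = 625;  Var(V) = (13)² = 169
cov(H,V) = ρ·SD(H)·SD(V) = 0.6·25·13 = 195
Var(-H - 1.5V) = (-1)²·Var(H) + (-1.5)²·Var(V) + 2·(-1)·(-1.5)·cov(H,V)
= 1·625 + 2.25·169 + 3·195 = 1590.25
SD(-H - 1.5V) = √1590.25 ≈ 39.878

39.878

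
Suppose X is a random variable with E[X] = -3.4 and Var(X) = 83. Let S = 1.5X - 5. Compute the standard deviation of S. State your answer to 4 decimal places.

13.6657

Var(1.5X - 5) = (1.5)²·83 = 186.75
SD(S) = √186.75 ≈ 13.6657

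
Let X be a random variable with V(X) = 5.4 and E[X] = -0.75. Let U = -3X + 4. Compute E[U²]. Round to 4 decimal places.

E[-3X + 4] = -3·-0.75 + 4 = 6.25
V(-3X + 4) = (-3)²·5.4 = 48.6
E[U²] = V(U) + (E[U])² = 48.6 + (6.25)² = 87.6625

87.6625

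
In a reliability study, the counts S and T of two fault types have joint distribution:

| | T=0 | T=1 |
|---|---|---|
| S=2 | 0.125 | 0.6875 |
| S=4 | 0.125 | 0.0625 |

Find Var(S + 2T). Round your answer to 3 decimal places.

0.734

E[S] = 2.375,  E[T] = 0.75,  E[ST] = 1.625
Var(S) = 6.25 − (2.375)² = 0.609375;  Var(T) = 0.75 − (0.75)² = 0.1875
cov(S,T) = 1.625 − (2.375)(0.75) = -0.15625
Var(S + 2T) = (1)²·0.609375 + (2)²·0.1875 + 2·(1)·(2)·-0.15625 = 0.734375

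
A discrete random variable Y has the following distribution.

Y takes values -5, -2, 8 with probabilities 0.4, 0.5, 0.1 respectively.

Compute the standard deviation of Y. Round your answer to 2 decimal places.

E[Y] = (-5)(0.4) + (-2)(0.5) + (8)(0.1) = -2.2
E[Y²] = (-5)²(0.4) + (-2)²(0.5) + (8)²(0.1) = 18.4
var(Y) = E[Y²] − (E[Y])² = 18.4 − (-2.2)² = 13.56
SD(Y) = √13.56 ≈ 3.68

3.68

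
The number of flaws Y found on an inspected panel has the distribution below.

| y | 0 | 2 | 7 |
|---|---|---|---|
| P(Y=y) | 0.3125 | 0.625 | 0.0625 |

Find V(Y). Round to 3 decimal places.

E[Y] = (0)(0.3125) + (2)(0.625) + (7)(0.0625) = 1.6875
E[Y²] = (0)²(0.3125) + (2)²(0.625) + (7)²(0.0625) = 5.5625
V(Y) = E[Y²] − (E[Y])² = 5.5625 − (1.6875)² = 2.71484375

2.715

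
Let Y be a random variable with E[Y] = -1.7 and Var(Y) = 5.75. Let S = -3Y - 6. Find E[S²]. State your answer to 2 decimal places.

52.56

E[-3Y - 6] = -3·-1.7 − 6 = -0.9
Var(-3Y - 6) = (-3)²·5.75 = 51.75
E[S²] = Var(S) + (E[S])² = 51.75 + (-0.9)² = 52.56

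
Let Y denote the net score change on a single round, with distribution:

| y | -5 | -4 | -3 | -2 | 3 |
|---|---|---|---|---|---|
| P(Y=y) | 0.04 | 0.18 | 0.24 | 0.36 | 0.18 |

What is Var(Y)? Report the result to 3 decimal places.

E[Y] = (-5)(0.04) + (-4)(0.18) + (-3)(0.24) + (-2)(0.36) + (3)(0.18) = -1.82
E[Y²] = (-5)²(0.04) + (-4)²(0.18) + (-3)²(0.24) + (-2)²(0.36) + (3)²(0.18) = 9.1
Var(Y) = E[Y²] − (E[Y])² = 9.1 − (-1.82)² = 5.7876

5.788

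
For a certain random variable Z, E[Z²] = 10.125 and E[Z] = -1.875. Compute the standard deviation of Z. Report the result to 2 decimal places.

2.57

Var(Z) = 10.125 − (-1.875)² = 6.609375
sd(Z) = √6.609375 ≈ 2.57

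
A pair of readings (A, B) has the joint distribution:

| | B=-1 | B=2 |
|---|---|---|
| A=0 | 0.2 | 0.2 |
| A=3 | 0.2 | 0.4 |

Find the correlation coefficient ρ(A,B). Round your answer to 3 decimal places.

0.167

E[A] = 1.8,  E[B] = 0.8
E[AB] = 1.8
Cov(A,B) = E[AB] − E[A]E[B] = 1.8 − (1.8)(0.8) = 0.36
V(A) = 2.16,  V(B) = 2.16
ρ = 0.36 / √(2.16·2.16) ≈ 0.167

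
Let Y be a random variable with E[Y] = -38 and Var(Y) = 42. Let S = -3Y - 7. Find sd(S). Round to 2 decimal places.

19.44

Var(-3Y - 7) = (-3)²·42 = 378
sd(S) = √378 ≈ 19.44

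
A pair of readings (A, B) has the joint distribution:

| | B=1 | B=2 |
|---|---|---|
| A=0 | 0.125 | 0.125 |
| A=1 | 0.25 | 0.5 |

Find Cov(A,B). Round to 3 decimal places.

0.031

E[A] = 0.75,  E[B] = 1.625
E[AB] = 1.25
Cov(A,B) = E[AB] − E[A]E[B] = 1.25 − (0.75)(1.625) = 0.03125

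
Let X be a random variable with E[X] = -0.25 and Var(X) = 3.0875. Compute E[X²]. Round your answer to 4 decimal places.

3.1500

E[X²] = Var(X) + (E[X])² = 3.0875 + (-0.25)² = 3.15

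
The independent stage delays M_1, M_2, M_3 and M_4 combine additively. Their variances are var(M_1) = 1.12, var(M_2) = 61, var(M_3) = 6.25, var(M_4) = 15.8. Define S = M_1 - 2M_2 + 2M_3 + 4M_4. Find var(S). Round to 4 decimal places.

By independence, var(S) = (1)²var(M_1) + (-2)²var(M_2) + (2)²var(M_3) + (4)²var(M_4)
= (1)²·1.12 + (-2)²·61 + (2)²·6.25 + (4)²·15.8 = 522.92

522.9200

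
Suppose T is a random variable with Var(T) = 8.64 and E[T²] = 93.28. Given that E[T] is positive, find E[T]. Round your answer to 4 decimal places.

9.2000

(E[T])² = E[T²] − Var(T) = 93.28 − 8.64 = 84.64
E[T] = √84.64 = 9.2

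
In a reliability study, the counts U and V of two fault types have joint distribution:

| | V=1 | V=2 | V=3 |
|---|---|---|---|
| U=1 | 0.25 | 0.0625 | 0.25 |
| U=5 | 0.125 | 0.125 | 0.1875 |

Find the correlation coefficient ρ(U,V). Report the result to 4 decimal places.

E[U] = 2.75,  E[V] = 2.0625
E[UV] = 5.8125
Cov(U,V) = E[UV] − E[U]E[V] = 5.8125 − (2.75)(2.0625) = 0.140625
var(U) = 3.9375,  var(V) = 0.80859375
ρ = 0.140625 / √(3.9375·0.80859375) ≈ 0.0788

0.0788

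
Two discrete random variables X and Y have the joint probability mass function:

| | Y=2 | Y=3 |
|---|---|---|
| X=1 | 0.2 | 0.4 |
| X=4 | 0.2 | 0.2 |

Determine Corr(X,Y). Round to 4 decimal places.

E[X] = 2.2,  E[Y] = 2.6
E[XY] = 5.6
Cov(X,Y) = E[XY] − E[X]E[Y] = 5.6 − (2.2)(2.6) = -0.12
V(X) = 2.16,  V(Y) = 0.24
ρ = -0.12 / √(2.16·0.24) ≈ -0.1667

-0.1667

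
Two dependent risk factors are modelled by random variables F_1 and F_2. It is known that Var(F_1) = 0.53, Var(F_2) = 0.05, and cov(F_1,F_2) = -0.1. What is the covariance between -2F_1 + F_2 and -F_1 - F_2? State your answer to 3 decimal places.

cov(-2F_1 + F_2, -F_1 - F_2) = (-2)(-1)Var(F_1) + (1)(-1)Var(F_2) + [(-2)(-1) + (1)(-1)]cov(F_1,F_2)
= 2·0.53 + -1·0.05 + 1·-0.1 = 0.91

0.910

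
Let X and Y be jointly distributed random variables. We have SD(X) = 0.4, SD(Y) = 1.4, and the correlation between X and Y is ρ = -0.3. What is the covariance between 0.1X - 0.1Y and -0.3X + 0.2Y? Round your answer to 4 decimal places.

-0.0524

V(X) = (0.4)² = 0.16;  V(Y) = (1.4)² = 1.96
Cov(X,Y) = ρ·SD(X)·SD(Y) = -0.3·0.4·1.4 = -0.168
Cov(0.1X - 0.1Y, -0.3X + 0.2Y) = (0.1)(-0.3)V(X) + (-0.1)(0.2)V(Y) + [(0.1)(0.2) + (-0.1)(-0.3)]Cov(X,Y)
= -0.03·0.16 + -0.02·1.96 + 0.05·-0.168 = -0.0524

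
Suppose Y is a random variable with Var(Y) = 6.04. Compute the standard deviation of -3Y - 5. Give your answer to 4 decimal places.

7.3729

Var(-3Y - 5) = (-3)²·6.04 = 54.36
σ(-3Y - 5) = √54.36 ≈ 7.3729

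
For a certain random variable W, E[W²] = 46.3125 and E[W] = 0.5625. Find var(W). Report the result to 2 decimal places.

var(W) = 46.3125 − (0.5625)² = 45.99609375

46.00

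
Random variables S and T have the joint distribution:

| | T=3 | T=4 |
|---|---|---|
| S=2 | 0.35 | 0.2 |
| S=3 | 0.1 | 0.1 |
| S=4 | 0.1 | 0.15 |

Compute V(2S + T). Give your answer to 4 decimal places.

E[S] = 2.7,  E[T] = 3.45,  E[ST] = 9.4
V(S) = 8 − (2.7)² = 0.71;  V(T) = 12.15 − (3.45)² = 0.2475
Cov(S,T) = 9.4 − (2.7)(3.45) = 0.085
V(2S + T) = (2)²·0.71 + (1)²·0.2475 + 2·(2)·(1)·0.085 = 3.4275

3.4275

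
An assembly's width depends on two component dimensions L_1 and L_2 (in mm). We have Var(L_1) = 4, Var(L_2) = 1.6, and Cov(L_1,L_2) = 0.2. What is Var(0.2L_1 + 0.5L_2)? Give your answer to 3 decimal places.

0.600

Var(0.2L_1 + 0.5L_2) = (0.2)²·Var(L_1) + (0.5)²·Var(L_2) + 2·(0.2)·(0.5)·Cov(L_1,L_2)
= 0.04·4 + 0.25·1.6 + 0.2·0.2 = 0.6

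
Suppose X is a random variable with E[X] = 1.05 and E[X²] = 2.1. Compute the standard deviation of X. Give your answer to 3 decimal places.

var(X) = 2.1 − (1.05)² = 0.9975
sd(X) = √0.9975 ≈ 0.999

0.999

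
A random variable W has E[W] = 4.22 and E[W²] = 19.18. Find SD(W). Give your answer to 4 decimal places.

var(W) = 19.18 − (4.22)² = 1.3716
SD(W) = √1.3716 ≈ 1.1712

1.1712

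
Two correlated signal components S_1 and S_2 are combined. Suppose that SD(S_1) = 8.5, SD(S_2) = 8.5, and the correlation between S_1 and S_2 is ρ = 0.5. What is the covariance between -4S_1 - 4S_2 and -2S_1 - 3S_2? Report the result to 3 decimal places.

2167.500

V(S_1) = (8.5)² = 72.25;  V(S_2) = (8.5)² = 72.25
Cov(S_1,S_2) = ρ·SD(S_1)·SD(S_2) = 0.5·8.5·8.5 = 36.125
Cov(-4S_1 - 4S_2, -2S_1 - 3S_2) = (-4)(-2)V(S_1) + (-4)(-3)V(S_2) + [(-4)(-3) + (-4)(-2)]Cov(S_1,S_2)
= 8·72.25 + 12·72.25 + 20·36.125 = 2167.5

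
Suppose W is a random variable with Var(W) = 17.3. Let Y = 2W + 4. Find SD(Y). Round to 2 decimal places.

8.32

Var(2W + 4) = (2)²·17.3 = 69.2
SD(Y) = √69.2 ≈ 8.32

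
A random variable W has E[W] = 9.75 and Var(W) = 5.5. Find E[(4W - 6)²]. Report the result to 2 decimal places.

1177.00

E[4W - 6] = 4·9.75 − 6 = 33
Var(4W - 6) = (4)²·5.5 = 88
E[(4W - 6)²] = Var((4W - 6)) + (E[(4W - 6)])² = 88 + (33)² = 1177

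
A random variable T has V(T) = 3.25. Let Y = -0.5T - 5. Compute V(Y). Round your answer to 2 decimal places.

V(-0.5T - 5) = (-0.5)²·V(T) = 0.25·3.25 = 0.8125

0.81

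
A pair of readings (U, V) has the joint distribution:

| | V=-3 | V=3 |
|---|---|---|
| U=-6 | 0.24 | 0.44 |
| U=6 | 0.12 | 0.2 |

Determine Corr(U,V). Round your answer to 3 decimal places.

E[U] = -2.16,  E[V] = 0.84
E[UV] = -2.16
Cov(U,V) = E[UV] − E[U]E[V] = -2.16 − (-2.16)(0.84) = -0.3456
Var(U) = 31.3344,  Var(V) = 8.2944
ρ = -0.3456 / √(31.3344·8.2944) ≈ -0.021

-0.021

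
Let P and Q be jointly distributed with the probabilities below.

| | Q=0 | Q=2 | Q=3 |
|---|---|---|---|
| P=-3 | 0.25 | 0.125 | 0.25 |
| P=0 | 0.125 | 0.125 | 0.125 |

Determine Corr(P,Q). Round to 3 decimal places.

0.025

E[P] = -1.875,  E[Q] = 1.625
E[PQ] = -3
Cov(P,Q) = E[PQ] − E[P]E[Q] = -3 − (-1.875)(1.625) = 0.046875
Var(P) = 2.109375,  Var(Q) = 1.734375
ρ = 0.046875 / √(2.109375·1.734375) ≈ 0.025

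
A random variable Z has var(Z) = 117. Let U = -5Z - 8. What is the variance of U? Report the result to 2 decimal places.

var(-5Z - 8) = (-5)²·var(Z) = 25·117 = 2925

2925.00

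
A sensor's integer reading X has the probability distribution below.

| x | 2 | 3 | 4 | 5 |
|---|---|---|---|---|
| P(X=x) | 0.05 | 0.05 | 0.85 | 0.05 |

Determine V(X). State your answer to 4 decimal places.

E[X] = (2)(0.05) + (3)(0.05) + (4)(0.85) + (5)(0.05) = 3.9
E[X²] = (2)²(0.05) + (3)²(0.05) + (4)²(0.85) + (5)²(0.05) = 15.5
V(X) = E[X²] − (E[X])² = 15.5 − (3.9)² = 0.29

0.2900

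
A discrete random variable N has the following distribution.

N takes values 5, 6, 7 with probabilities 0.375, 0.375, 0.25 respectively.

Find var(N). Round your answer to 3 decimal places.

E[N] = (5)(0.375) + (6)(0.375) + (7)(0.25) = 5.875
E[N²] = (5)²(0.375) + (6)²(0.375) + (7)²(0.25) = 35.125
var(N) = E[N²] − (E[N])² = 35.125 − (5.875)² = 0.609375

0.609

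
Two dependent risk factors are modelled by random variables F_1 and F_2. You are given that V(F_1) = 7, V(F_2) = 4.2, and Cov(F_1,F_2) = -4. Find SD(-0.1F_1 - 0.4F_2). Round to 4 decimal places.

0.6496

V(-0.1F_1 - 0.4F_2) = (-0.1)²·V(F_1) + (-0.4)²·V(F_2) + 2·(-0.1)·(-0.4)·Cov(F_1,F_2)
= 0.01·7 + 0.16·4.2 + 0.08·-4 = 0.422
SD(-0.1F_1 - 0.4F_2) = √0.422 ≈ 0.6496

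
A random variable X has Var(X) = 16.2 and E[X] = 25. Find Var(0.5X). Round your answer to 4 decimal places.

4.0500

Var(0.5X) = (0.5)²·Var(X) = 0.25·16.2 = 4.05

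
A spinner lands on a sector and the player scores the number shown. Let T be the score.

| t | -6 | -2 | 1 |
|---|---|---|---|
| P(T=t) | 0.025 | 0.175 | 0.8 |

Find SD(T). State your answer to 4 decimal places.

E[T] = (-6)(0.025) + (-2)(0.175) + (1)(0.8) = 0.3
E[T²] = (-6)²(0.025) + (-2)²(0.175) + (1)²(0.8) = 2.4
V(T) = E[T²] − (E[T])² = 2.4 − (0.3)² = 2.31
SD(T) = √2.31 ≈ 1.5199

1.5199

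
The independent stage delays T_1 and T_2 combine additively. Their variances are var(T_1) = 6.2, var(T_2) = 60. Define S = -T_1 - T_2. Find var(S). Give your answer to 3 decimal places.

66.200

By independence, var(S) = (-1)²var(T_1) + (-1)²var(T_2)
= (-1)²·6.2 + (-1)²·60 = 66.2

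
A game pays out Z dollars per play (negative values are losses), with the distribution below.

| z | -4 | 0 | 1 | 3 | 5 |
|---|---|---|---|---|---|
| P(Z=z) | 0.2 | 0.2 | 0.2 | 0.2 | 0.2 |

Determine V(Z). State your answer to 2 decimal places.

E[Z] = (-4)(0.2) + (0)(0.2) + (1)(0.2) + (3)(0.2) + (5)(0.2) = 1
E[Z²] = (-4)²(0.2) + (0)²(0.2) + (1)²(0.2) + (3)²(0.2) + (5)²(0.2) = 10.2
V(Z) = E[Z²] − (E[Z])² = 10.2 − (1)² = 9.2

9.20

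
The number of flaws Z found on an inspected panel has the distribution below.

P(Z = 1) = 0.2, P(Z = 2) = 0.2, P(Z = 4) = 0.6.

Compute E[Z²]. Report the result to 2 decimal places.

E[Z²] = (1)²(0.2) + (2)²(0.2) + (4)²(0.6) = 10.6

10.60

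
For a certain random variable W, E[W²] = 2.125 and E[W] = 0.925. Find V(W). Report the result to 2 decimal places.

V(W) = 2.125 − (0.925)² = 1.269375

1.27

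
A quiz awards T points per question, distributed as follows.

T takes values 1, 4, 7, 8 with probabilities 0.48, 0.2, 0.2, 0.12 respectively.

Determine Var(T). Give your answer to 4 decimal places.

7.9104

E[T] = (1)(0.48) + (4)(0.2) + (7)(0.2) + (8)(0.12) = 3.64
E[T²] = (1)²(0.48) + (4)²(0.2) + (7)²(0.2) + (8)²(0.12) = 21.16
Var(T) = E[T²] − (E[T])² = 21.16 − (3.64)² = 7.9104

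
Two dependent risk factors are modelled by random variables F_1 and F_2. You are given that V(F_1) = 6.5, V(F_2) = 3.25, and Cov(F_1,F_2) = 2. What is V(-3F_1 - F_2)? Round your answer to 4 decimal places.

73.7500

V(-3F_1 - F_2) = (-3)²·V(F_1) + (-1)²·V(F_2) + 2·(-3)·(-1)·Cov(F_1,F_2)
= 9·6.5 + 1·3.25 + 6·2 = 73.75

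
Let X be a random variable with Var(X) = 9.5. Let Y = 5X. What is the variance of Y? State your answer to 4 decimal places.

237.5000

Var(5X) = (5)²·Var(X) = 25·9.5 = 237.5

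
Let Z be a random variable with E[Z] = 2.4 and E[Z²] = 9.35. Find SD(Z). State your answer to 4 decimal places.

1.8947

Var(Z) = 9.35 − (2.4)² = 3.59
SD(Z) = √3.59 ≈ 1.8947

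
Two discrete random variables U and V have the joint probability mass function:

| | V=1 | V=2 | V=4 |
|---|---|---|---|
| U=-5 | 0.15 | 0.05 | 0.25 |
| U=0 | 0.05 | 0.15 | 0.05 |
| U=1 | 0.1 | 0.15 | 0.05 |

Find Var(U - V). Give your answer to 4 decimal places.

E[U] = -1.95,  E[V] = 2.4,  E[UV] = -5.65
Var(U) = 11.55 − (-1.95)² = 7.7475;  Var(V) = 7.3 − (2.4)² = 1.54
Cov(U,V) = -5.65 − (-1.95)(2.4) = -0.97
Var(U - V) = (1)²·7.7475 + (-1)²·1.54 + 2·(1)·(-1)·-0.97 = 11.2275

11.2275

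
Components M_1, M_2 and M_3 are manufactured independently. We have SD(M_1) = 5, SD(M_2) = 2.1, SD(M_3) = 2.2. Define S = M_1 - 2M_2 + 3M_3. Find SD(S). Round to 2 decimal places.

Var(M_1) = 25, Var(M_2) = 4.41, Var(M_3) = 4.84
By independence, Var(S) = (1)²Var(M_1) + (-2)²Var(M_2) + (3)²Var(M_3)
= (1)²·25 + (-2)²·4.41 + (3)²·4.84 = 86.2
SD(S) = √86.2 ≈ 9.28

9.28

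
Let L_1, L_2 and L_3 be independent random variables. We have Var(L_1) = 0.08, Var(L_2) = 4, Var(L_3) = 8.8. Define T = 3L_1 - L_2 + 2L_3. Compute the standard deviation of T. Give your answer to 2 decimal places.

By independence, Var(T) = (3)²Var(L_1) + (-1)²Var(L_2) + (2)²Var(L_3)
= (3)²·0.08 + (-1)²·4 + (2)²·8.8 = 39.92
sd(T) = √39.92 ≈ 6.32

6.32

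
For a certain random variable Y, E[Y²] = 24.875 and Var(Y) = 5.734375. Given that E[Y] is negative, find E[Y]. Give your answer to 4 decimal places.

(E[Y])² = E[Y²] − Var(Y) = 24.875 − 5.734375 = 19.140625
E[Y] = −√19.140625 = -4.375

-4.3750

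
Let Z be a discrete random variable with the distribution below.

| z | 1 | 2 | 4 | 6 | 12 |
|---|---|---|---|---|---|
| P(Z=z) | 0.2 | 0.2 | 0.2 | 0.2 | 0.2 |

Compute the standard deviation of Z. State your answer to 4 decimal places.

3.8987

E[Z] = (1)(0.2) + (2)(0.2) + (4)(0.2) + (6)(0.2) + (12)(0.2) = 5
E[Z²] = (1)²(0.2) + (2)²(0.2) + (4)²(0.2) + (6)²(0.2) + (12)²(0.2) = 40.2
Var(Z) = E[Z²] − (E[Z])² = 40.2 − (5)² = 15.2
σ(Z) = √15.2 ≈ 3.8987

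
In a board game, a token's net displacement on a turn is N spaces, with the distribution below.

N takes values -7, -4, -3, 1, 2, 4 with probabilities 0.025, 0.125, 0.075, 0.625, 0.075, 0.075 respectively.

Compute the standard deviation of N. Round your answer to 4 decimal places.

E[N] = (-7)(0.025) + (-4)(0.125) + (-3)(0.075) + (1)(0.625) + (2)(0.075) + (4)(0.075) = 0.175
E[N²] = (-7)²(0.025) + (-4)²(0.125) + (-3)²(0.075) + (1)²(0.625) + (2)²(0.075) + (4)²(0.075) = 6.025
V(N) = E[N²] − (E[N])² = 6.025 − (0.175)² = 5.994375
SD(N) = √5.994375 ≈ 2.4483

2.4483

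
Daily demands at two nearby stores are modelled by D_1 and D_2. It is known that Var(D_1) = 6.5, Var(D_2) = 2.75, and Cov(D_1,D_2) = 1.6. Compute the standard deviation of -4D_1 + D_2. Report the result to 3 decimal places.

Var(-4D_1 + D_2) = (-4)²·Var(D_1) + (1)²·Var(D_2) + 2·(-4)·(1)·Cov(D_1,D_2)
= 16·6.5 + 1·2.75 + -8·1.6 = 93.95
SD(-4D_1 + D_2) = √93.95 ≈ 9.693

9.693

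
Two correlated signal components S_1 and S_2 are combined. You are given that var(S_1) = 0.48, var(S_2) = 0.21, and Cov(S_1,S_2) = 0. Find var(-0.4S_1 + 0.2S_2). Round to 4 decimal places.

0.0852

var(-0.4S_1 + 0.2S_2) = (-0.4)²·var(S_1) + (0.2)²·var(S_2) + 2·(-0.4)·(0.2)·Cov(S_1,S_2)
= 0.16·0.48 + 0.04·0.21 + -0.16·0 = 0.0852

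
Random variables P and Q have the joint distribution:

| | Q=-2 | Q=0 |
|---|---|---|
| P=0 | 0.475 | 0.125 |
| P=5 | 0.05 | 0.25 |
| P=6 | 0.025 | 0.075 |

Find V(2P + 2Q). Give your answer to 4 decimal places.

E[P] = 2.1,  E[Q] = -1.1,  E[PQ] = -0.8
V(P) = 11.1 − (2.1)² = 6.69;  V(Q) = 2.2 − (-1.1)² = 0.99
Cov(P,Q) = -0.8 − (2.1)(-1.1) = 1.51
V(2P + 2Q) = (2)²·6.69 + (2)²·0.99 + 2·(2)·(2)·1.51 = 42.8

42.8000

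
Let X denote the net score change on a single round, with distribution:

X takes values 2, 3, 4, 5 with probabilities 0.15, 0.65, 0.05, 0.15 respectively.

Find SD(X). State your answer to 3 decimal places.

0.872

E[X] = (2)(0.15) + (3)(0.65) + (4)(0.05) + (5)(0.15) = 3.2
E[X²] = (2)²(0.15) + (3)²(0.65) + (4)²(0.05) + (5)²(0.15) = 11
V(X) = E[X²] − (E[X])² = 11 − (3.2)² = 0.76
SD(X) = √0.76 ≈ 0.872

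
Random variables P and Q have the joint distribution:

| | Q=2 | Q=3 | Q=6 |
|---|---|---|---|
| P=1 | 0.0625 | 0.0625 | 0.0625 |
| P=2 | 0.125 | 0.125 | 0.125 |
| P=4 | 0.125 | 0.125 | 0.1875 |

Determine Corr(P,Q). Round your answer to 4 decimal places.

E[P] = 2.6875,  E[Q] = 3.8125
E[PQ] = 10.4375
cov(P,Q) = E[PQ] − E[P]E[Q] = 10.4375 − (2.6875)(3.8125) = 0.19140625
Var(P) = 1.46484375,  Var(Q) = 3.02734375
ρ = 0.19140625 / √(1.46484375·3.02734375) ≈ 0.0909

0.0909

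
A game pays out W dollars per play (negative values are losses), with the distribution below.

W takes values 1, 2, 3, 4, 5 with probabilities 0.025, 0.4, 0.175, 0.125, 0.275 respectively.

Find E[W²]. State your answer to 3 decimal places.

12.075

E[W²] = (1)²(0.025) + (2)²(0.4) + (3)²(0.175) + (4)²(0.125) + (5)²(0.275) = 12.075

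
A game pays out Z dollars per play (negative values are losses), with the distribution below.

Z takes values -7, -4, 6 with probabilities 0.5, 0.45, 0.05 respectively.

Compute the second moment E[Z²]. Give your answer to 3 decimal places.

E[Z²] = (-7)²(0.5) + (-4)²(0.45) + (6)²(0.05) = 33.5

33.500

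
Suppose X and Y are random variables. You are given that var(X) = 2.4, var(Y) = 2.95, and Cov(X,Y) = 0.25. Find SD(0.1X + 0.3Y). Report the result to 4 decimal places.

0.5518

var(0.1X + 0.3Y) = (0.1)²·var(X) + (0.3)²·var(Y) + 2·(0.1)·(0.3)·Cov(X,Y)
= 0.01·2.4 + 0.09·2.95 + 0.06·0.25 = 0.3045
SD(0.1X + 0.3Y) = √0.3045 ≈ 0.5518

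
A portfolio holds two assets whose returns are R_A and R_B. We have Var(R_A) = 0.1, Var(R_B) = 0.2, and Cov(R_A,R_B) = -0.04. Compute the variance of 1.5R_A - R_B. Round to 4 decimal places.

0.5450

Var(1.5R_A - R_B) = (1.5)²·Var(R_A) + (-1)²·Var(R_B) + 2·(1.5)·(-1)·Cov(R_A,R_B)
= 2.25·0.1 + 1·0.2 + -3·-0.04 = 0.545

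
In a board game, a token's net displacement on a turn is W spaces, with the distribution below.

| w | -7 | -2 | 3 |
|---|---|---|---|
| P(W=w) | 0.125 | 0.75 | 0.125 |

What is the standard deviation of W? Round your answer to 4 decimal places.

2.5000

E[W] = (-7)(0.125) + (-2)(0.75) + (3)(0.125) = -2
E[W²] = (-7)²(0.125) + (-2)²(0.75) + (3)²(0.125) = 10.25
V(W) = E[W²] − (E[W])² = 10.25 − (-2)² = 6.25
SD(W) = √6.25 ≈ 2.5000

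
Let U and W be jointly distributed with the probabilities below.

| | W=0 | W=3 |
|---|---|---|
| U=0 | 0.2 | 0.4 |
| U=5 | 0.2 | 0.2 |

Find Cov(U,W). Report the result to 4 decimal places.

E[U] = 2,  E[W] = 1.8
E[UW] = 3
Cov(U,W) = E[UW] − E[U]E[W] = 3 − (2)(1.8) = -0.6

-0.6000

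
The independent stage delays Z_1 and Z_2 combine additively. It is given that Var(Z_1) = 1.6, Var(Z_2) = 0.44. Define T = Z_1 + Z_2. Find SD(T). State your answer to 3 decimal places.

1.428

By independence, Var(T) = (1)²Var(Z_1) + (1)²Var(Z_2)
= (1)²·1.6 + (1)²·0.44 = 2.04
SD(T) = √2.04 ≈ 1.428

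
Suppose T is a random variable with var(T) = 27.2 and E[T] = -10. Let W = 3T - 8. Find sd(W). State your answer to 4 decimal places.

var(3T - 8) = (3)²·27.2 = 244.8
sd(W) = √244.8 ≈ 15.6461

15.6461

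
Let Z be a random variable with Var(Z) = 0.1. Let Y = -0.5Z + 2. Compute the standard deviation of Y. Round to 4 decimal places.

0.1581

Var(-0.5Z + 2) = (-0.5)²·0.1 = 0.025
SD(Y) = √0.025 ≈ 0.1581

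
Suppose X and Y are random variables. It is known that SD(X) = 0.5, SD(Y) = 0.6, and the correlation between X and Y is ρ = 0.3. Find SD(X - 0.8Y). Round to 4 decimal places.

0.5800

V(X) = (0.5)² = 0.25;  V(Y) = (0.6)² = 0.36
cov(X,Y) = ρ·SD(X)·SD(Y) = 0.3·0.5·0.6 = 0.09
V(X - 0.8Y) = (1)²·V(X) + (-0.8)²·V(Y) + 2·(1)·(-0.8)·cov(X,Y)
= 1·0.25 + 0.64·0.36 + -1.6·0.09 = 0.3364
SD(X - 0.8Y) = √0.3364 ≈ 0.5800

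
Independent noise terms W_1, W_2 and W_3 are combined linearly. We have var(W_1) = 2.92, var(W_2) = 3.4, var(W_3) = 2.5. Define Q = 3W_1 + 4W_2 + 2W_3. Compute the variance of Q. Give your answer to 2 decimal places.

90.68

By independence, var(Q) = (3)²var(W_1) + (4)²var(W_2) + (2)²var(W_3)
= (3)²·2.92 + (4)²·3.4 + (2)²·2.5 = 90.68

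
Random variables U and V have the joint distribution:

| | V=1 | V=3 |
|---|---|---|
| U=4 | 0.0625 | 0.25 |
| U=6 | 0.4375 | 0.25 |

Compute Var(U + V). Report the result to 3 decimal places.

E[U] = 5.375,  E[V] = 2,  E[UV] = 10.375
Var(U) = 29.75 − (5.375)² = 0.859375;  Var(V) = 5 − (2)² = 1
Cov(U,V) = 10.375 − (5.375)(2) = -0.375
Var(U + V) = (1)²·0.859375 + (1)²·1 + 2·(1)·(1)·-0.375 = 1.109375

1.109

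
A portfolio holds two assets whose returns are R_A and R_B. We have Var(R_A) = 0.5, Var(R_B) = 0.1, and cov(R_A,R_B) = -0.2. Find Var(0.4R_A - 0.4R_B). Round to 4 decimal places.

0.1600

Var(0.4R_A - 0.4R_B) = (0.4)²·Var(R_A) + (-0.4)²·Var(R_B) + 2·(0.4)·(-0.4)·cov(R_A,R_B)
= 0.16·0.5 + 0.16·0.1 + -0.32·-0.2 = 0.16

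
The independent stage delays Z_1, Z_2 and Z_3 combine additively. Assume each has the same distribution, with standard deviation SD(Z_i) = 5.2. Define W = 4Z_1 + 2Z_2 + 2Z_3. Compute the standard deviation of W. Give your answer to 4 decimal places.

Var(Z_i) = (5.2)² = 27.04
By independence, Var(W) = (4)²Var(Z_1) + (2)²Var(Z_2) + (2)²Var(Z_3)
= (4)²·27.04 + (2)²·27.04 + (2)²·27.04 = 648.96
SD(W) = √648.96 ≈ 25.4747

25.4747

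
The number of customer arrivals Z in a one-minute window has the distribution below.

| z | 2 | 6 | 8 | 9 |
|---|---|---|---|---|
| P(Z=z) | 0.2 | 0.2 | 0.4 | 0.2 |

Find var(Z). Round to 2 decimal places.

E[Z] = (2)(0.2) + (6)(0.2) + (8)(0.4) + (9)(0.2) = 6.6
E[Z²] = (2)²(0.2) + (6)²(0.2) + (8)²(0.4) + (9)²(0.2) = 49.8
var(Z) = E[Z²] − (E[Z])² = 49.8 − (6.6)² = 6.24

6.24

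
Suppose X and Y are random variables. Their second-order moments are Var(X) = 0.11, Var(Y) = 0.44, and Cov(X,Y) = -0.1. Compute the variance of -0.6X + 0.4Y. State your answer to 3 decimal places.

Var(-0.6X + 0.4Y) = (-0.6)²·Var(X) + (0.4)²·Var(Y) + 2·(-0.6)·(0.4)·Cov(X,Y)
= 0.36·0.11 + 0.16·0.44 + -0.48·-0.1 = 0.158

0.158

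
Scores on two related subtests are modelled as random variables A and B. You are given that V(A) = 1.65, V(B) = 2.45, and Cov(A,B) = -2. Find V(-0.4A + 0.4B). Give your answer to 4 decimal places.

V(-0.4A + 0.4B) = (-0.4)²·V(A) + (0.4)²·V(B) + 2·(-0.4)·(0.4)·Cov(A,B)
= 0.16·1.65 + 0.16·2.45 + -0.32·-2 = 1.296

1.2960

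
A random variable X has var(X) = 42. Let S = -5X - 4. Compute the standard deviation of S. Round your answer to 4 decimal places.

32.4037

var(-5X - 4) = (-5)²·42 = 1050
SD(S) = √1050 ≈ 32.4037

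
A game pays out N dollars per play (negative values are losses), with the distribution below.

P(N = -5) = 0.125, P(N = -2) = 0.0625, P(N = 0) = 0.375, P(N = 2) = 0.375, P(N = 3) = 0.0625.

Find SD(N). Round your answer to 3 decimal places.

E[N] = (-5)(0.125) + (-2)(0.0625) + (0)(0.375) + (2)(0.375) + (3)(0.0625) = 0.1875
E[N²] = (-5)²(0.125) + (-2)²(0.0625) + (0)²(0.375) + (2)²(0.375) + (3)²(0.0625) = 5.4375
V(N) = E[N²] − (E[N])² = 5.4375 − (0.1875)² = 5.40234375
SD(N) = √5.40234375 ≈ 2.324

2.324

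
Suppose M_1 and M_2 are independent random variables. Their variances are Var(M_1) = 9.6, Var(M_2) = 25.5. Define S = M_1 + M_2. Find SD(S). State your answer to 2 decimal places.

5.92

By independence, Var(S) = (1)²Var(M_1) + (1)²Var(M_2)
= (1)²·9.6 + (1)²·25.5 = 35.1
SD(S) = √35.1 ≈ 5.92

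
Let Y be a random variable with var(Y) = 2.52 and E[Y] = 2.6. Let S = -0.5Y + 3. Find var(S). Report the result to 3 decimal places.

var(-0.5Y + 3) = (-0.5)²·var(Y) = 0.25·2.52 = 0.63

0.630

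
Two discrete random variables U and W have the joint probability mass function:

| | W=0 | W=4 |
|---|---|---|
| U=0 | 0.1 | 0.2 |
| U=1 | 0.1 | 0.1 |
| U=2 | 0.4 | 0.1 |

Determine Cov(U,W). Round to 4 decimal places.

E[U] = 1.2,  E[W] = 1.6
E[UW] = 1.2
Cov(U,W) = E[UW] − E[U]E[W] = 1.2 − (1.2)(1.6) = -0.72

-0.7200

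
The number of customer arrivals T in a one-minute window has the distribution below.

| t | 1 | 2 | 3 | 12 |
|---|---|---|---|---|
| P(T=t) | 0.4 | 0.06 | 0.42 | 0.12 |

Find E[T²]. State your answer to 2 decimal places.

21.70

E[T²] = (1)²(0.4) + (2)²(0.06) + (3)²(0.42) + (12)²(0.12) = 21.7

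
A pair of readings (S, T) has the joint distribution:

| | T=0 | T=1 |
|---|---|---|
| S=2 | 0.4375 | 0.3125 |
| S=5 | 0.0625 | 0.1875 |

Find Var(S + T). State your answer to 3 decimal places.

2.313

E[S] = 2.75,  E[T] = 0.5,  E[ST] = 1.5625
Var(S) = 9.25 − (2.75)² = 1.6875;  Var(T) = 0.5 − (0.5)² = 0.25
Cov(S,T) = 1.5625 − (2.75)(0.5) = 0.1875
Var(S + T) = (1)²·1.6875 + (1)²·0.25 + 2·(1)·(1)·0.1875 = 2.3125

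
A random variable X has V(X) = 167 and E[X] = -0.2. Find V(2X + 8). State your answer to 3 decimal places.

668.000

V(2X + 8) = (2)²·V(X) = 4·167 = 668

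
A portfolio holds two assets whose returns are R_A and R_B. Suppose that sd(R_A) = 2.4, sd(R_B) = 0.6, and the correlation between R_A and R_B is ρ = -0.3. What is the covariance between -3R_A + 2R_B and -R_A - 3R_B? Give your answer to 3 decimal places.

12.096

Var(R_A) = (2.4)² = 5.76;  Var(R_B) = (0.6)² = 0.36
cov(R_A,R_B) = ρ·sd(R_A)·sd(R_B) = -0.3·2.4·0.6 = -0.432
cov(-3R_A + 2R_B, -R_A - 3R_B) = (-3)(-1)Var(R_A) + (2)(-3)Var(R_B) + [(-3)(-3) + (2)(-1)]cov(R_A,R_B)
= 3·5.76 + -6·0.36 + 7·-0.432 = 12.096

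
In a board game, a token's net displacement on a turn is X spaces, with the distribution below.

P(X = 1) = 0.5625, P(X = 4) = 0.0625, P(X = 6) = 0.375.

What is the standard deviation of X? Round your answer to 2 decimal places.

2.38

E[X] = (1)(0.5625) + (4)(0.0625) + (6)(0.375) = 3.0625
E[X²] = (1)²(0.5625) + (4)²(0.0625) + (6)²(0.375) = 15.0625
Var(X) = E[X²] − (E[X])² = 15.0625 − (3.0625)² = 5.68359375
SD(X) = √5.68359375 ≈ 2.38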